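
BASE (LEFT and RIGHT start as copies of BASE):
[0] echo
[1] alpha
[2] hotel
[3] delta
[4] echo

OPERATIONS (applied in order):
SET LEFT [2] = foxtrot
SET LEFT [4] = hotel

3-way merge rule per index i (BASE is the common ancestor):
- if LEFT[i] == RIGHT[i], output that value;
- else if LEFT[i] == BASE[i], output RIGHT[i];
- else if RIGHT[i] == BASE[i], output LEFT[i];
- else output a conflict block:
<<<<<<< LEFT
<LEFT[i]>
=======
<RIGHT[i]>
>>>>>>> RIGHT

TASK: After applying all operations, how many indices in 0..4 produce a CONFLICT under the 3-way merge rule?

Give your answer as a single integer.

Answer: 0

Derivation:
Final LEFT:  [echo, alpha, foxtrot, delta, hotel]
Final RIGHT: [echo, alpha, hotel, delta, echo]
i=0: L=echo R=echo -> agree -> echo
i=1: L=alpha R=alpha -> agree -> alpha
i=2: L=foxtrot, R=hotel=BASE -> take LEFT -> foxtrot
i=3: L=delta R=delta -> agree -> delta
i=4: L=hotel, R=echo=BASE -> take LEFT -> hotel
Conflict count: 0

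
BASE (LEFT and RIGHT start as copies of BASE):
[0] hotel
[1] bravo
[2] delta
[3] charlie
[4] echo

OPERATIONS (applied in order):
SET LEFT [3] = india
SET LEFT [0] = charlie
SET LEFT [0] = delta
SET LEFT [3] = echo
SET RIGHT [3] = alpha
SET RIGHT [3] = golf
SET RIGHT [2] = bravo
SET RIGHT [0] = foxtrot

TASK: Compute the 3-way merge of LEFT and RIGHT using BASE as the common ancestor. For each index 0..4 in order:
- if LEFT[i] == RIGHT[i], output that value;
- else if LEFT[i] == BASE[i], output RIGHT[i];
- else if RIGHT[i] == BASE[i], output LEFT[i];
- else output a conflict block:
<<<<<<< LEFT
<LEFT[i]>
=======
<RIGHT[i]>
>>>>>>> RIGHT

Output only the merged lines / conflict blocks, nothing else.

Answer: <<<<<<< LEFT
delta
=======
foxtrot
>>>>>>> RIGHT
bravo
bravo
<<<<<<< LEFT
echo
=======
golf
>>>>>>> RIGHT
echo

Derivation:
Final LEFT:  [delta, bravo, delta, echo, echo]
Final RIGHT: [foxtrot, bravo, bravo, golf, echo]
i=0: BASE=hotel L=delta R=foxtrot all differ -> CONFLICT
i=1: L=bravo R=bravo -> agree -> bravo
i=2: L=delta=BASE, R=bravo -> take RIGHT -> bravo
i=3: BASE=charlie L=echo R=golf all differ -> CONFLICT
i=4: L=echo R=echo -> agree -> echo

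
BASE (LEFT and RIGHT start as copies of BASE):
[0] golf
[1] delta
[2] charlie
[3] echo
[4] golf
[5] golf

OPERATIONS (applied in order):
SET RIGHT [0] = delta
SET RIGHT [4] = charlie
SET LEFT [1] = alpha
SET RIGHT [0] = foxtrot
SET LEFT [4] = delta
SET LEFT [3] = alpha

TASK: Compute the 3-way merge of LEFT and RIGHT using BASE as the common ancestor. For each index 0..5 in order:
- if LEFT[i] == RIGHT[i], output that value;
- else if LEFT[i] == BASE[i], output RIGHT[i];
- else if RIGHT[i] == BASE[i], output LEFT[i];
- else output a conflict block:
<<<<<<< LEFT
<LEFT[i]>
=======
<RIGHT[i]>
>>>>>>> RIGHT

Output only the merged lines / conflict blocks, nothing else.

Answer: foxtrot
alpha
charlie
alpha
<<<<<<< LEFT
delta
=======
charlie
>>>>>>> RIGHT
golf

Derivation:
Final LEFT:  [golf, alpha, charlie, alpha, delta, golf]
Final RIGHT: [foxtrot, delta, charlie, echo, charlie, golf]
i=0: L=golf=BASE, R=foxtrot -> take RIGHT -> foxtrot
i=1: L=alpha, R=delta=BASE -> take LEFT -> alpha
i=2: L=charlie R=charlie -> agree -> charlie
i=3: L=alpha, R=echo=BASE -> take LEFT -> alpha
i=4: BASE=golf L=delta R=charlie all differ -> CONFLICT
i=5: L=golf R=golf -> agree -> golf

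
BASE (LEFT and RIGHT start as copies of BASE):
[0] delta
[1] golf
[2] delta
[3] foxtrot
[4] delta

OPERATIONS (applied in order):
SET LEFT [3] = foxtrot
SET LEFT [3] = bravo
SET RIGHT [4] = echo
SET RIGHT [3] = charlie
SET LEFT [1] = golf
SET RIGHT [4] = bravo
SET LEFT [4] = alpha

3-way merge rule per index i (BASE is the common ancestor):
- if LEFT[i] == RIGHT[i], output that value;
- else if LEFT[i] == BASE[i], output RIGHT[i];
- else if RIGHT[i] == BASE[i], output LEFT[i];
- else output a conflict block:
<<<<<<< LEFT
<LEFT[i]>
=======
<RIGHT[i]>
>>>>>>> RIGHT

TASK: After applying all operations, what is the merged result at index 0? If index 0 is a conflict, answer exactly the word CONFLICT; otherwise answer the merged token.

Answer: delta

Derivation:
Final LEFT:  [delta, golf, delta, bravo, alpha]
Final RIGHT: [delta, golf, delta, charlie, bravo]
i=0: L=delta R=delta -> agree -> delta
i=1: L=golf R=golf -> agree -> golf
i=2: L=delta R=delta -> agree -> delta
i=3: BASE=foxtrot L=bravo R=charlie all differ -> CONFLICT
i=4: BASE=delta L=alpha R=bravo all differ -> CONFLICT
Index 0 -> delta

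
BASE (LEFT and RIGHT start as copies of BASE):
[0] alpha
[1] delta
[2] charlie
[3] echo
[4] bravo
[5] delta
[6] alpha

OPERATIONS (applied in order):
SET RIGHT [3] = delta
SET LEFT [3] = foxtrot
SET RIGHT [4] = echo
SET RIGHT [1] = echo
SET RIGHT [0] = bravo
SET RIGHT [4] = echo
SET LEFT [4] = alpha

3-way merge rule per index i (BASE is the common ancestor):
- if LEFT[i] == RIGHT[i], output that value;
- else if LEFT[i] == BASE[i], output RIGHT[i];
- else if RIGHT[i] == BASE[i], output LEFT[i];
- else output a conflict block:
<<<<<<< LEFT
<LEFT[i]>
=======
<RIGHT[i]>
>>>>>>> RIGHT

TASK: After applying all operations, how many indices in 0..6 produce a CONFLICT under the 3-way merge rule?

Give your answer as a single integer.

Final LEFT:  [alpha, delta, charlie, foxtrot, alpha, delta, alpha]
Final RIGHT: [bravo, echo, charlie, delta, echo, delta, alpha]
i=0: L=alpha=BASE, R=bravo -> take RIGHT -> bravo
i=1: L=delta=BASE, R=echo -> take RIGHT -> echo
i=2: L=charlie R=charlie -> agree -> charlie
i=3: BASE=echo L=foxtrot R=delta all differ -> CONFLICT
i=4: BASE=bravo L=alpha R=echo all differ -> CONFLICT
i=5: L=delta R=delta -> agree -> delta
i=6: L=alpha R=alpha -> agree -> alpha
Conflict count: 2

Answer: 2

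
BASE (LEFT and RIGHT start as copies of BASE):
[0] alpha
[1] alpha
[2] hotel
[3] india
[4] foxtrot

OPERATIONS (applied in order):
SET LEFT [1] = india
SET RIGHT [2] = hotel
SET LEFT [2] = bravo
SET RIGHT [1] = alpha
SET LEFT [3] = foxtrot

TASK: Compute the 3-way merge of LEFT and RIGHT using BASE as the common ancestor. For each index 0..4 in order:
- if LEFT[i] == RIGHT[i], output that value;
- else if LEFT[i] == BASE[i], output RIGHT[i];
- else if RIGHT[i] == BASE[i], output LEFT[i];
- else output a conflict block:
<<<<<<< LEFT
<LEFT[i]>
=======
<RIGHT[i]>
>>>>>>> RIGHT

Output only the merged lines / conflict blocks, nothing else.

Final LEFT:  [alpha, india, bravo, foxtrot, foxtrot]
Final RIGHT: [alpha, alpha, hotel, india, foxtrot]
i=0: L=alpha R=alpha -> agree -> alpha
i=1: L=india, R=alpha=BASE -> take LEFT -> india
i=2: L=bravo, R=hotel=BASE -> take LEFT -> bravo
i=3: L=foxtrot, R=india=BASE -> take LEFT -> foxtrot
i=4: L=foxtrot R=foxtrot -> agree -> foxtrot

Answer: alpha
india
bravo
foxtrot
foxtrot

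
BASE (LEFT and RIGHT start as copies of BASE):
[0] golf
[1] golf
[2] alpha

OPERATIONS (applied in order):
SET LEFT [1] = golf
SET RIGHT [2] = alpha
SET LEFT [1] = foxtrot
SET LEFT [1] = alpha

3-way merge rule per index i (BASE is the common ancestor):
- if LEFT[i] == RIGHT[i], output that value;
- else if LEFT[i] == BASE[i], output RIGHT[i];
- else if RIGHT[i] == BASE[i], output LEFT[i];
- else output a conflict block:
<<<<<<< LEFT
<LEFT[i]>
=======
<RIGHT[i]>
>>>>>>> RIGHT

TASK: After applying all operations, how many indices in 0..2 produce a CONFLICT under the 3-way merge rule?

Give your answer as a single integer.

Answer: 0

Derivation:
Final LEFT:  [golf, alpha, alpha]
Final RIGHT: [golf, golf, alpha]
i=0: L=golf R=golf -> agree -> golf
i=1: L=alpha, R=golf=BASE -> take LEFT -> alpha
i=2: L=alpha R=alpha -> agree -> alpha
Conflict count: 0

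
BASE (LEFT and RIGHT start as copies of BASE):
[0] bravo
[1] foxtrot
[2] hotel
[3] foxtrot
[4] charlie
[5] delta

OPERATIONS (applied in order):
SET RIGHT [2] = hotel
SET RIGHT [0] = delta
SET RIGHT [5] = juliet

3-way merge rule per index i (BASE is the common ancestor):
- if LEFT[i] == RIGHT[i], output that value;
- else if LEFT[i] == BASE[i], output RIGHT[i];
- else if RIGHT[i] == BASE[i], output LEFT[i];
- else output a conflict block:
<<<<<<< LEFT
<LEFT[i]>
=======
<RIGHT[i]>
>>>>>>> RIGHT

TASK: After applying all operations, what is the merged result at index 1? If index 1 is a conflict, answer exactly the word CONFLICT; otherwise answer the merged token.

Final LEFT:  [bravo, foxtrot, hotel, foxtrot, charlie, delta]
Final RIGHT: [delta, foxtrot, hotel, foxtrot, charlie, juliet]
i=0: L=bravo=BASE, R=delta -> take RIGHT -> delta
i=1: L=foxtrot R=foxtrot -> agree -> foxtrot
i=2: L=hotel R=hotel -> agree -> hotel
i=3: L=foxtrot R=foxtrot -> agree -> foxtrot
i=4: L=charlie R=charlie -> agree -> charlie
i=5: L=delta=BASE, R=juliet -> take RIGHT -> juliet
Index 1 -> foxtrot

Answer: foxtrot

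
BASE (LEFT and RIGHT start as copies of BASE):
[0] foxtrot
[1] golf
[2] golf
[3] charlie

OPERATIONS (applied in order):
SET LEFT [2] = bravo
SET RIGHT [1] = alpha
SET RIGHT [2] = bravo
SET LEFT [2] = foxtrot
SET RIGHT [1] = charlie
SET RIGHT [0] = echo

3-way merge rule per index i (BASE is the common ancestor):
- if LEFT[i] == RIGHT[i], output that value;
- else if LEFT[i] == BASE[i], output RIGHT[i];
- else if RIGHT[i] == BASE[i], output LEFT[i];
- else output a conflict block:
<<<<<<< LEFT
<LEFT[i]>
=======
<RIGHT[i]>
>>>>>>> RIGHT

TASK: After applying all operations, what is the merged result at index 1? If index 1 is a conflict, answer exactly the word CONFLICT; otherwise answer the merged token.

Final LEFT:  [foxtrot, golf, foxtrot, charlie]
Final RIGHT: [echo, charlie, bravo, charlie]
i=0: L=foxtrot=BASE, R=echo -> take RIGHT -> echo
i=1: L=golf=BASE, R=charlie -> take RIGHT -> charlie
i=2: BASE=golf L=foxtrot R=bravo all differ -> CONFLICT
i=3: L=charlie R=charlie -> agree -> charlie
Index 1 -> charlie

Answer: charlie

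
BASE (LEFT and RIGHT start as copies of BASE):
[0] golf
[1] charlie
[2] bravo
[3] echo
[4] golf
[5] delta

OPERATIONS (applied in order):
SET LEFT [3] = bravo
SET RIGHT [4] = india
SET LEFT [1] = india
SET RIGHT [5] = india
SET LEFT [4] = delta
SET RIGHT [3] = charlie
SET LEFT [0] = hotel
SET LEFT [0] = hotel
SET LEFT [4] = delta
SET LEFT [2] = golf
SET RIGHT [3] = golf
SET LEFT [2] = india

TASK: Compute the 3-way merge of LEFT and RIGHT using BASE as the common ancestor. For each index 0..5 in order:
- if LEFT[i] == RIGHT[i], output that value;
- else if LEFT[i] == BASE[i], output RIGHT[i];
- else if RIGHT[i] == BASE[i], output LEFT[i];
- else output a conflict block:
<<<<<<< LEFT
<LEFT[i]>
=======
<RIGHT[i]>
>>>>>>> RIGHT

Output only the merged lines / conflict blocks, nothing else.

Answer: hotel
india
india
<<<<<<< LEFT
bravo
=======
golf
>>>>>>> RIGHT
<<<<<<< LEFT
delta
=======
india
>>>>>>> RIGHT
india

Derivation:
Final LEFT:  [hotel, india, india, bravo, delta, delta]
Final RIGHT: [golf, charlie, bravo, golf, india, india]
i=0: L=hotel, R=golf=BASE -> take LEFT -> hotel
i=1: L=india, R=charlie=BASE -> take LEFT -> india
i=2: L=india, R=bravo=BASE -> take LEFT -> india
i=3: BASE=echo L=bravo R=golf all differ -> CONFLICT
i=4: BASE=golf L=delta R=india all differ -> CONFLICT
i=5: L=delta=BASE, R=india -> take RIGHT -> india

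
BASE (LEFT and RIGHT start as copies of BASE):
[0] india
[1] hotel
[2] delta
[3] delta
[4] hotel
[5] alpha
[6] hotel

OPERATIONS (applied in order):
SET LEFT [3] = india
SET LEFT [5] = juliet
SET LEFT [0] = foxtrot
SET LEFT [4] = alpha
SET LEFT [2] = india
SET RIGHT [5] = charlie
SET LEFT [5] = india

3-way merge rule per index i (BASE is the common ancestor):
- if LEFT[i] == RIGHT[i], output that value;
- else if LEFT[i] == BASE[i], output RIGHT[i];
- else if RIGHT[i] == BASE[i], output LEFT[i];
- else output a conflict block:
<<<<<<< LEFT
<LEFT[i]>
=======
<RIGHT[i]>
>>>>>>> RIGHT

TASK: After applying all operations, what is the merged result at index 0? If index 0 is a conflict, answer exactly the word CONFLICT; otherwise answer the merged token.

Answer: foxtrot

Derivation:
Final LEFT:  [foxtrot, hotel, india, india, alpha, india, hotel]
Final RIGHT: [india, hotel, delta, delta, hotel, charlie, hotel]
i=0: L=foxtrot, R=india=BASE -> take LEFT -> foxtrot
i=1: L=hotel R=hotel -> agree -> hotel
i=2: L=india, R=delta=BASE -> take LEFT -> india
i=3: L=india, R=delta=BASE -> take LEFT -> india
i=4: L=alpha, R=hotel=BASE -> take LEFT -> alpha
i=5: BASE=alpha L=india R=charlie all differ -> CONFLICT
i=6: L=hotel R=hotel -> agree -> hotel
Index 0 -> foxtrot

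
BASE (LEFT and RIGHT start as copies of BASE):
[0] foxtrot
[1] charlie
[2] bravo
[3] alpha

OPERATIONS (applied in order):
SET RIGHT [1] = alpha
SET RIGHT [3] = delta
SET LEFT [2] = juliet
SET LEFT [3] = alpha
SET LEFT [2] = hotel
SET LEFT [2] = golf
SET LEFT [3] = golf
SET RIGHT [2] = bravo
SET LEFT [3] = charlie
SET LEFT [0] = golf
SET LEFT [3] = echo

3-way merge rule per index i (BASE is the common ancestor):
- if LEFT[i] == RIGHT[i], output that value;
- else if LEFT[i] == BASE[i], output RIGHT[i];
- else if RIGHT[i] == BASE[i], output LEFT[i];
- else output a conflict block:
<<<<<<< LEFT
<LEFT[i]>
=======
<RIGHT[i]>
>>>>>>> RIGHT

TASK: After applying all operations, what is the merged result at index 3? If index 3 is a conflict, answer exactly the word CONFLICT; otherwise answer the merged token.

Answer: CONFLICT

Derivation:
Final LEFT:  [golf, charlie, golf, echo]
Final RIGHT: [foxtrot, alpha, bravo, delta]
i=0: L=golf, R=foxtrot=BASE -> take LEFT -> golf
i=1: L=charlie=BASE, R=alpha -> take RIGHT -> alpha
i=2: L=golf, R=bravo=BASE -> take LEFT -> golf
i=3: BASE=alpha L=echo R=delta all differ -> CONFLICT
Index 3 -> CONFLICT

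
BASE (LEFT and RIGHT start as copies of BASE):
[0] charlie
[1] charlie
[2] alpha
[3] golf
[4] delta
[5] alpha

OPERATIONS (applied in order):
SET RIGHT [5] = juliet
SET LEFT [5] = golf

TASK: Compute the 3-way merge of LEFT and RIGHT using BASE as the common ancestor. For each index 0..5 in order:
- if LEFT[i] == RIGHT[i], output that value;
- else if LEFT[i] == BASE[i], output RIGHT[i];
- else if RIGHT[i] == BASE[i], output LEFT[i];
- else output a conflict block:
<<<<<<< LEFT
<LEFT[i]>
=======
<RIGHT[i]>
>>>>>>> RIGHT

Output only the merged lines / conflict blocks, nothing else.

Final LEFT:  [charlie, charlie, alpha, golf, delta, golf]
Final RIGHT: [charlie, charlie, alpha, golf, delta, juliet]
i=0: L=charlie R=charlie -> agree -> charlie
i=1: L=charlie R=charlie -> agree -> charlie
i=2: L=alpha R=alpha -> agree -> alpha
i=3: L=golf R=golf -> agree -> golf
i=4: L=delta R=delta -> agree -> delta
i=5: BASE=alpha L=golf R=juliet all differ -> CONFLICT

Answer: charlie
charlie
alpha
golf
delta
<<<<<<< LEFT
golf
=======
juliet
>>>>>>> RIGHT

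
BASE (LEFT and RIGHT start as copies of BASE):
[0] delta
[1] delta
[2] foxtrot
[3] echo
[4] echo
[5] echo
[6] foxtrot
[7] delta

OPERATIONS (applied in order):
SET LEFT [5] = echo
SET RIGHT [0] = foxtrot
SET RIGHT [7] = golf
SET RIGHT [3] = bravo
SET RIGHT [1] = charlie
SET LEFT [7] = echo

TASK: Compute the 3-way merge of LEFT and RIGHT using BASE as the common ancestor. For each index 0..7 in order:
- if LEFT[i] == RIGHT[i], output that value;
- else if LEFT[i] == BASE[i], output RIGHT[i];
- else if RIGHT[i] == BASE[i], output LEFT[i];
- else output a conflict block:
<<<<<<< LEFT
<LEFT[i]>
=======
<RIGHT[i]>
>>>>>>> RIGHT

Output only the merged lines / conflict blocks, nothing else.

Final LEFT:  [delta, delta, foxtrot, echo, echo, echo, foxtrot, echo]
Final RIGHT: [foxtrot, charlie, foxtrot, bravo, echo, echo, foxtrot, golf]
i=0: L=delta=BASE, R=foxtrot -> take RIGHT -> foxtrot
i=1: L=delta=BASE, R=charlie -> take RIGHT -> charlie
i=2: L=foxtrot R=foxtrot -> agree -> foxtrot
i=3: L=echo=BASE, R=bravo -> take RIGHT -> bravo
i=4: L=echo R=echo -> agree -> echo
i=5: L=echo R=echo -> agree -> echo
i=6: L=foxtrot R=foxtrot -> agree -> foxtrot
i=7: BASE=delta L=echo R=golf all differ -> CONFLICT

Answer: foxtrot
charlie
foxtrot
bravo
echo
echo
foxtrot
<<<<<<< LEFT
echo
=======
golf
>>>>>>> RIGHT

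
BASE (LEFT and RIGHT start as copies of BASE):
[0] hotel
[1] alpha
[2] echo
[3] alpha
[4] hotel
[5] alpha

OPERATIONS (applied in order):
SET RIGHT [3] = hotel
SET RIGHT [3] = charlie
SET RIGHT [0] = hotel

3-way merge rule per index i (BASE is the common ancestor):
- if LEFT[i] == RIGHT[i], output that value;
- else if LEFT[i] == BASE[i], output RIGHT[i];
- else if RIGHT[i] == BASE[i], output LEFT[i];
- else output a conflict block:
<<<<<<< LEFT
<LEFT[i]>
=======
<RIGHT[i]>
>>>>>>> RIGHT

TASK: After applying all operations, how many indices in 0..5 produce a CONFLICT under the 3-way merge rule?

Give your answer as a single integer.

Answer: 0

Derivation:
Final LEFT:  [hotel, alpha, echo, alpha, hotel, alpha]
Final RIGHT: [hotel, alpha, echo, charlie, hotel, alpha]
i=0: L=hotel R=hotel -> agree -> hotel
i=1: L=alpha R=alpha -> agree -> alpha
i=2: L=echo R=echo -> agree -> echo
i=3: L=alpha=BASE, R=charlie -> take RIGHT -> charlie
i=4: L=hotel R=hotel -> agree -> hotel
i=5: L=alpha R=alpha -> agree -> alpha
Conflict count: 0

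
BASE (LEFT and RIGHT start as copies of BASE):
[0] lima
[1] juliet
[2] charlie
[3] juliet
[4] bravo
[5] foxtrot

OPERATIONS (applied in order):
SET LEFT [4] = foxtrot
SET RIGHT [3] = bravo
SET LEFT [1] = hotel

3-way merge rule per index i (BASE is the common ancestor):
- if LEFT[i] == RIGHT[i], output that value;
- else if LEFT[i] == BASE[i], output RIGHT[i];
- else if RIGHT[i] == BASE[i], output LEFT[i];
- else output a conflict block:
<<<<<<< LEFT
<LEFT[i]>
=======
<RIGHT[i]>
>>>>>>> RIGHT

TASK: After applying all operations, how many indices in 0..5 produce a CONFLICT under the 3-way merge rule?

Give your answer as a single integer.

Answer: 0

Derivation:
Final LEFT:  [lima, hotel, charlie, juliet, foxtrot, foxtrot]
Final RIGHT: [lima, juliet, charlie, bravo, bravo, foxtrot]
i=0: L=lima R=lima -> agree -> lima
i=1: L=hotel, R=juliet=BASE -> take LEFT -> hotel
i=2: L=charlie R=charlie -> agree -> charlie
i=3: L=juliet=BASE, R=bravo -> take RIGHT -> bravo
i=4: L=foxtrot, R=bravo=BASE -> take LEFT -> foxtrot
i=5: L=foxtrot R=foxtrot -> agree -> foxtrot
Conflict count: 0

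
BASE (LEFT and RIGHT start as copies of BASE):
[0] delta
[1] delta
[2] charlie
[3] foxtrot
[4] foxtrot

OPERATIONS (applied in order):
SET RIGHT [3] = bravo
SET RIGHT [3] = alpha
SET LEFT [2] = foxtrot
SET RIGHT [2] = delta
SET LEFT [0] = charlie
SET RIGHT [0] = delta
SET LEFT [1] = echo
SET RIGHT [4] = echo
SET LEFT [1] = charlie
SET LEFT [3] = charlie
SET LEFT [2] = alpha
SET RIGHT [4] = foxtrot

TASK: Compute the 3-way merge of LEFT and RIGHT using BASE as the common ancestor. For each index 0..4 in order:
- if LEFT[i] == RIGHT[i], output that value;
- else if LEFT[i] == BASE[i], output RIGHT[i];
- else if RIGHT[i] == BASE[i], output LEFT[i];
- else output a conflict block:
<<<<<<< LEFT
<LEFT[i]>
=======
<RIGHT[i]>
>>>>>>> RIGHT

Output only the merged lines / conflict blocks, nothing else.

Answer: charlie
charlie
<<<<<<< LEFT
alpha
=======
delta
>>>>>>> RIGHT
<<<<<<< LEFT
charlie
=======
alpha
>>>>>>> RIGHT
foxtrot

Derivation:
Final LEFT:  [charlie, charlie, alpha, charlie, foxtrot]
Final RIGHT: [delta, delta, delta, alpha, foxtrot]
i=0: L=charlie, R=delta=BASE -> take LEFT -> charlie
i=1: L=charlie, R=delta=BASE -> take LEFT -> charlie
i=2: BASE=charlie L=alpha R=delta all differ -> CONFLICT
i=3: BASE=foxtrot L=charlie R=alpha all differ -> CONFLICT
i=4: L=foxtrot R=foxtrot -> agree -> foxtrot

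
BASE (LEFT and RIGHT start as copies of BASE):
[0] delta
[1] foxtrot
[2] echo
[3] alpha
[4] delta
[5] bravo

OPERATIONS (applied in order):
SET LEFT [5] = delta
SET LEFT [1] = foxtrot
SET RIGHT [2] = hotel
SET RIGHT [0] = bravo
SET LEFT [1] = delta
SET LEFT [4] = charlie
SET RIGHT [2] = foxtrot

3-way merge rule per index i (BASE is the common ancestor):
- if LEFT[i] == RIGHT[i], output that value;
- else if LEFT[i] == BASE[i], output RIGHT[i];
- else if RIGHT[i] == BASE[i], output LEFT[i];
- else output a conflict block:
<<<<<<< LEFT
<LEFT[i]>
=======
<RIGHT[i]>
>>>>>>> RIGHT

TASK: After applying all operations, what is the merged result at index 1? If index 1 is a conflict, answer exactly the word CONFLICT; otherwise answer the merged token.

Final LEFT:  [delta, delta, echo, alpha, charlie, delta]
Final RIGHT: [bravo, foxtrot, foxtrot, alpha, delta, bravo]
i=0: L=delta=BASE, R=bravo -> take RIGHT -> bravo
i=1: L=delta, R=foxtrot=BASE -> take LEFT -> delta
i=2: L=echo=BASE, R=foxtrot -> take RIGHT -> foxtrot
i=3: L=alpha R=alpha -> agree -> alpha
i=4: L=charlie, R=delta=BASE -> take LEFT -> charlie
i=5: L=delta, R=bravo=BASE -> take LEFT -> delta
Index 1 -> delta

Answer: delta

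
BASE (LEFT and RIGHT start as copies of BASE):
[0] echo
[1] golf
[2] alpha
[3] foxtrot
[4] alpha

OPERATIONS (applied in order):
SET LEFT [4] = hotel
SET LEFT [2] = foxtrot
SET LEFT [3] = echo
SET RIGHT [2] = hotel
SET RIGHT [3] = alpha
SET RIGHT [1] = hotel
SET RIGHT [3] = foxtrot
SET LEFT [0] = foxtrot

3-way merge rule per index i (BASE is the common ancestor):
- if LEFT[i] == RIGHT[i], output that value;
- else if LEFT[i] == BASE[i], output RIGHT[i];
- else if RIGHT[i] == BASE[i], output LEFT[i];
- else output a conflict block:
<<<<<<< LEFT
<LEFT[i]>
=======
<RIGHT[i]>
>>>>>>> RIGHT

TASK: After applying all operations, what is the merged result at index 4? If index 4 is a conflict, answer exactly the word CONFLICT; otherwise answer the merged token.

Answer: hotel

Derivation:
Final LEFT:  [foxtrot, golf, foxtrot, echo, hotel]
Final RIGHT: [echo, hotel, hotel, foxtrot, alpha]
i=0: L=foxtrot, R=echo=BASE -> take LEFT -> foxtrot
i=1: L=golf=BASE, R=hotel -> take RIGHT -> hotel
i=2: BASE=alpha L=foxtrot R=hotel all differ -> CONFLICT
i=3: L=echo, R=foxtrot=BASE -> take LEFT -> echo
i=4: L=hotel, R=alpha=BASE -> take LEFT -> hotel
Index 4 -> hotel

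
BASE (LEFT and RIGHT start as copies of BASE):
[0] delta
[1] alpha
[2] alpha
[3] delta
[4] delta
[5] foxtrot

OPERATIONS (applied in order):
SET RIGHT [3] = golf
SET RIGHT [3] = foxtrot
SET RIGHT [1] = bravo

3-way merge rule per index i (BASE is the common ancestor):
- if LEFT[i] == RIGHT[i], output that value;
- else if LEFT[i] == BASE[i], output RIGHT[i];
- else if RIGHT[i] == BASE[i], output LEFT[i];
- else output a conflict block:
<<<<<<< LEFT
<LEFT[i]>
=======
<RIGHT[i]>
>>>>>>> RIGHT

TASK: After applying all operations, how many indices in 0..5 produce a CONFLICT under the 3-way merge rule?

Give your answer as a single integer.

Answer: 0

Derivation:
Final LEFT:  [delta, alpha, alpha, delta, delta, foxtrot]
Final RIGHT: [delta, bravo, alpha, foxtrot, delta, foxtrot]
i=0: L=delta R=delta -> agree -> delta
i=1: L=alpha=BASE, R=bravo -> take RIGHT -> bravo
i=2: L=alpha R=alpha -> agree -> alpha
i=3: L=delta=BASE, R=foxtrot -> take RIGHT -> foxtrot
i=4: L=delta R=delta -> agree -> delta
i=5: L=foxtrot R=foxtrot -> agree -> foxtrot
Conflict count: 0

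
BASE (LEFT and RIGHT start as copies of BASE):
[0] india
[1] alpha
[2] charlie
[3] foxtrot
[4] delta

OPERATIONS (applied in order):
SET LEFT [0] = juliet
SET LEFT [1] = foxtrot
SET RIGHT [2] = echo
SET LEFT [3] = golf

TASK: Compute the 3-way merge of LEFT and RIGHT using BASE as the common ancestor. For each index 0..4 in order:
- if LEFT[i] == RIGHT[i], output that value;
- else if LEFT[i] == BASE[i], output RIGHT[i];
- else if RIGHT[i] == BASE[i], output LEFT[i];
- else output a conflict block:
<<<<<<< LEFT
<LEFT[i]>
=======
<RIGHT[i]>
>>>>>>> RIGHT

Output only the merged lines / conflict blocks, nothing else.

Answer: juliet
foxtrot
echo
golf
delta

Derivation:
Final LEFT:  [juliet, foxtrot, charlie, golf, delta]
Final RIGHT: [india, alpha, echo, foxtrot, delta]
i=0: L=juliet, R=india=BASE -> take LEFT -> juliet
i=1: L=foxtrot, R=alpha=BASE -> take LEFT -> foxtrot
i=2: L=charlie=BASE, R=echo -> take RIGHT -> echo
i=3: L=golf, R=foxtrot=BASE -> take LEFT -> golf
i=4: L=delta R=delta -> agree -> delta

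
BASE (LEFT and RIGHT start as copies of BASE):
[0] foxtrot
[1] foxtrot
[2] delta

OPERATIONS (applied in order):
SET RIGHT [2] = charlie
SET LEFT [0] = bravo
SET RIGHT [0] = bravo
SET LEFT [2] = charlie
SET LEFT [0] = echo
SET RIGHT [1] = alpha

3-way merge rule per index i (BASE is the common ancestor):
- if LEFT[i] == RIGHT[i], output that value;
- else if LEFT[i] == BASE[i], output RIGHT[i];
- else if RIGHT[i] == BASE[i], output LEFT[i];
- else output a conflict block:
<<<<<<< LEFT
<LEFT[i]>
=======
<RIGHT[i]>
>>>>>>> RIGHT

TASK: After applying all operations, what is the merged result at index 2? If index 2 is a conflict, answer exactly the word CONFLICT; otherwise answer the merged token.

Answer: charlie

Derivation:
Final LEFT:  [echo, foxtrot, charlie]
Final RIGHT: [bravo, alpha, charlie]
i=0: BASE=foxtrot L=echo R=bravo all differ -> CONFLICT
i=1: L=foxtrot=BASE, R=alpha -> take RIGHT -> alpha
i=2: L=charlie R=charlie -> agree -> charlie
Index 2 -> charlie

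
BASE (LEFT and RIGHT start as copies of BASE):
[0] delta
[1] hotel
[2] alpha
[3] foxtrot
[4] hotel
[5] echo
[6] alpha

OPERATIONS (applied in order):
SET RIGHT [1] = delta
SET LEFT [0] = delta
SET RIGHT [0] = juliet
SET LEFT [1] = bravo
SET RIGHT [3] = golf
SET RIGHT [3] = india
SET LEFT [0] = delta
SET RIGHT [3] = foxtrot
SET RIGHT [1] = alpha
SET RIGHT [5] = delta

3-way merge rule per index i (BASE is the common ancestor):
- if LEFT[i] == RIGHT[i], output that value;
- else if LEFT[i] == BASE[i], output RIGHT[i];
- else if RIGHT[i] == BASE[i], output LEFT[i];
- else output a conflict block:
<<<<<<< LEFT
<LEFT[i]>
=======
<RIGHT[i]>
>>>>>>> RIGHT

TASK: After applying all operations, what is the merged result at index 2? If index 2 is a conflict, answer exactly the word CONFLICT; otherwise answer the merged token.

Final LEFT:  [delta, bravo, alpha, foxtrot, hotel, echo, alpha]
Final RIGHT: [juliet, alpha, alpha, foxtrot, hotel, delta, alpha]
i=0: L=delta=BASE, R=juliet -> take RIGHT -> juliet
i=1: BASE=hotel L=bravo R=alpha all differ -> CONFLICT
i=2: L=alpha R=alpha -> agree -> alpha
i=3: L=foxtrot R=foxtrot -> agree -> foxtrot
i=4: L=hotel R=hotel -> agree -> hotel
i=5: L=echo=BASE, R=delta -> take RIGHT -> delta
i=6: L=alpha R=alpha -> agree -> alpha
Index 2 -> alpha

Answer: alpha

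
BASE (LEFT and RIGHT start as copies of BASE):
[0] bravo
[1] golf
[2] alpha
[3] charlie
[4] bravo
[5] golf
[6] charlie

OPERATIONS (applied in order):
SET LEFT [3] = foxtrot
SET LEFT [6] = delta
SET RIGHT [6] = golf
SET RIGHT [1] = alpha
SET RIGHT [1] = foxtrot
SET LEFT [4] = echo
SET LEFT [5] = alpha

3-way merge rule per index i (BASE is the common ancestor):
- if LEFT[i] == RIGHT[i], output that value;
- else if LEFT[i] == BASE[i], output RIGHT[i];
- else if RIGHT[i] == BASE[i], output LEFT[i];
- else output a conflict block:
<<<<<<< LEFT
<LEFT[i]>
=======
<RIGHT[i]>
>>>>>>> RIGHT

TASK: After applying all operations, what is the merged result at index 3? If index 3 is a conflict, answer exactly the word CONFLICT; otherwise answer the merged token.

Final LEFT:  [bravo, golf, alpha, foxtrot, echo, alpha, delta]
Final RIGHT: [bravo, foxtrot, alpha, charlie, bravo, golf, golf]
i=0: L=bravo R=bravo -> agree -> bravo
i=1: L=golf=BASE, R=foxtrot -> take RIGHT -> foxtrot
i=2: L=alpha R=alpha -> agree -> alpha
i=3: L=foxtrot, R=charlie=BASE -> take LEFT -> foxtrot
i=4: L=echo, R=bravo=BASE -> take LEFT -> echo
i=5: L=alpha, R=golf=BASE -> take LEFT -> alpha
i=6: BASE=charlie L=delta R=golf all differ -> CONFLICT
Index 3 -> foxtrot

Answer: foxtrot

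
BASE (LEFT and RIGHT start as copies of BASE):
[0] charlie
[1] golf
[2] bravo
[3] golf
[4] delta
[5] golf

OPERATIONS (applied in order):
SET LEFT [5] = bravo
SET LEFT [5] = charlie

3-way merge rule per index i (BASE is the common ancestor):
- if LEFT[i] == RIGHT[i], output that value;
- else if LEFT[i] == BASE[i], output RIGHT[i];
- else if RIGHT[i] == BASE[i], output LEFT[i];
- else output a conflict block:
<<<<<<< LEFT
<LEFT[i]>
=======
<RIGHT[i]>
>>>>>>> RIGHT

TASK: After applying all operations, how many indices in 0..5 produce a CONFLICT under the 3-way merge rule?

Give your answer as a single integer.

Answer: 0

Derivation:
Final LEFT:  [charlie, golf, bravo, golf, delta, charlie]
Final RIGHT: [charlie, golf, bravo, golf, delta, golf]
i=0: L=charlie R=charlie -> agree -> charlie
i=1: L=golf R=golf -> agree -> golf
i=2: L=bravo R=bravo -> agree -> bravo
i=3: L=golf R=golf -> agree -> golf
i=4: L=delta R=delta -> agree -> delta
i=5: L=charlie, R=golf=BASE -> take LEFT -> charlie
Conflict count: 0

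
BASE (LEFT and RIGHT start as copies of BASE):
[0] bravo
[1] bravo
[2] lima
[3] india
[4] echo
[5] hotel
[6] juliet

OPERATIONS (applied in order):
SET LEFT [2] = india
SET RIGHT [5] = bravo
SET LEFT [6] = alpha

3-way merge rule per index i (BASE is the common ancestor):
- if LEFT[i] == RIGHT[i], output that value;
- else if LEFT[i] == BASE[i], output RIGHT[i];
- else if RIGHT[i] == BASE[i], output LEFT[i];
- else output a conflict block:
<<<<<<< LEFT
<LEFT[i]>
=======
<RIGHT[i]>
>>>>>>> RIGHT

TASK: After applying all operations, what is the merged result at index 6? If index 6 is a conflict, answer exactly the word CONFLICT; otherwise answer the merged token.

Answer: alpha

Derivation:
Final LEFT:  [bravo, bravo, india, india, echo, hotel, alpha]
Final RIGHT: [bravo, bravo, lima, india, echo, bravo, juliet]
i=0: L=bravo R=bravo -> agree -> bravo
i=1: L=bravo R=bravo -> agree -> bravo
i=2: L=india, R=lima=BASE -> take LEFT -> india
i=3: L=india R=india -> agree -> india
i=4: L=echo R=echo -> agree -> echo
i=5: L=hotel=BASE, R=bravo -> take RIGHT -> bravo
i=6: L=alpha, R=juliet=BASE -> take LEFT -> alpha
Index 6 -> alpha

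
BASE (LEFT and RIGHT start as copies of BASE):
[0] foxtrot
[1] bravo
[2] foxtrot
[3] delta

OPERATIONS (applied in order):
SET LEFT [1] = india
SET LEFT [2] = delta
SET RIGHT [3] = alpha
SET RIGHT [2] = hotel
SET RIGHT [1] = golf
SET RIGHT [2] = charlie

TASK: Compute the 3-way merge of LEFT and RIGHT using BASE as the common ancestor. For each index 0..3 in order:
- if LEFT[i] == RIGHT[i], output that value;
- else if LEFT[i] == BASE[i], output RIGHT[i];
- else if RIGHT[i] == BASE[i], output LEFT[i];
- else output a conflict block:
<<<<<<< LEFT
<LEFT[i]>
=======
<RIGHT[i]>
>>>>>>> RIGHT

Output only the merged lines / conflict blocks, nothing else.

Final LEFT:  [foxtrot, india, delta, delta]
Final RIGHT: [foxtrot, golf, charlie, alpha]
i=0: L=foxtrot R=foxtrot -> agree -> foxtrot
i=1: BASE=bravo L=india R=golf all differ -> CONFLICT
i=2: BASE=foxtrot L=delta R=charlie all differ -> CONFLICT
i=3: L=delta=BASE, R=alpha -> take RIGHT -> alpha

Answer: foxtrot
<<<<<<< LEFT
india
=======
golf
>>>>>>> RIGHT
<<<<<<< LEFT
delta
=======
charlie
>>>>>>> RIGHT
alpha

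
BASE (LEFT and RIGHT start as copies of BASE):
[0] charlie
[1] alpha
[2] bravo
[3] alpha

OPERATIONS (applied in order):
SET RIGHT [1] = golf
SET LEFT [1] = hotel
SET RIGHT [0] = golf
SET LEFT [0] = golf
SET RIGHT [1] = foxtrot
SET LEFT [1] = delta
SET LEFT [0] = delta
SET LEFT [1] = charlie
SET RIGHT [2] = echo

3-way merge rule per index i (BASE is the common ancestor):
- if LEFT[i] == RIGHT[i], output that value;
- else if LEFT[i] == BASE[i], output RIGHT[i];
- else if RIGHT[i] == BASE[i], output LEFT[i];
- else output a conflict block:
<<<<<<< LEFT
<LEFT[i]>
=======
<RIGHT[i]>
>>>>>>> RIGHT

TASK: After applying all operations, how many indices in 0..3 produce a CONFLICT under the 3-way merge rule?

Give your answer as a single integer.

Answer: 2

Derivation:
Final LEFT:  [delta, charlie, bravo, alpha]
Final RIGHT: [golf, foxtrot, echo, alpha]
i=0: BASE=charlie L=delta R=golf all differ -> CONFLICT
i=1: BASE=alpha L=charlie R=foxtrot all differ -> CONFLICT
i=2: L=bravo=BASE, R=echo -> take RIGHT -> echo
i=3: L=alpha R=alpha -> agree -> alpha
Conflict count: 2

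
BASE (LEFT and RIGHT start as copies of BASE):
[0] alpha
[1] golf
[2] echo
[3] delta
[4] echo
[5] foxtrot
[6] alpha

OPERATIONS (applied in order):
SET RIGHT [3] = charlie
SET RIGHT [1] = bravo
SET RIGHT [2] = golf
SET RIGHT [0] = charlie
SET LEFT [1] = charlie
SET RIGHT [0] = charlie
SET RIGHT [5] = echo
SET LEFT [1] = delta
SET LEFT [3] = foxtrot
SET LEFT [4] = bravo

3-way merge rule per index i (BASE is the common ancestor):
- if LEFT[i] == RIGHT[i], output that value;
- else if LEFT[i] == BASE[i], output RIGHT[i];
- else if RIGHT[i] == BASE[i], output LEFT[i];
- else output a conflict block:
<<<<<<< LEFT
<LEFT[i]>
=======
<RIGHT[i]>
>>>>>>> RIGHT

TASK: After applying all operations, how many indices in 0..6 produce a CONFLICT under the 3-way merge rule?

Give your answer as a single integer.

Answer: 2

Derivation:
Final LEFT:  [alpha, delta, echo, foxtrot, bravo, foxtrot, alpha]
Final RIGHT: [charlie, bravo, golf, charlie, echo, echo, alpha]
i=0: L=alpha=BASE, R=charlie -> take RIGHT -> charlie
i=1: BASE=golf L=delta R=bravo all differ -> CONFLICT
i=2: L=echo=BASE, R=golf -> take RIGHT -> golf
i=3: BASE=delta L=foxtrot R=charlie all differ -> CONFLICT
i=4: L=bravo, R=echo=BASE -> take LEFT -> bravo
i=5: L=foxtrot=BASE, R=echo -> take RIGHT -> echo
i=6: L=alpha R=alpha -> agree -> alpha
Conflict count: 2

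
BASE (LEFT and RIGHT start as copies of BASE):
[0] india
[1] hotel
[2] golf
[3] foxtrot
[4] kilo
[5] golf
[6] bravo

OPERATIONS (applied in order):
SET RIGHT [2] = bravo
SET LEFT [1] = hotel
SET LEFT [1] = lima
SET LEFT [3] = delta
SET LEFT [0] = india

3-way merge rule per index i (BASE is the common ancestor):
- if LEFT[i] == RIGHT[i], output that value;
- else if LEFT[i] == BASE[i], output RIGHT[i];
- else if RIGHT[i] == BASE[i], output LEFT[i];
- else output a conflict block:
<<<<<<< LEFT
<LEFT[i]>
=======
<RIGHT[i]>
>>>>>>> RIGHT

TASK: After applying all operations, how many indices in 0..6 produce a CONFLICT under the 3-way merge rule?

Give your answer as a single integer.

Answer: 0

Derivation:
Final LEFT:  [india, lima, golf, delta, kilo, golf, bravo]
Final RIGHT: [india, hotel, bravo, foxtrot, kilo, golf, bravo]
i=0: L=india R=india -> agree -> india
i=1: L=lima, R=hotel=BASE -> take LEFT -> lima
i=2: L=golf=BASE, R=bravo -> take RIGHT -> bravo
i=3: L=delta, R=foxtrot=BASE -> take LEFT -> delta
i=4: L=kilo R=kilo -> agree -> kilo
i=5: L=golf R=golf -> agree -> golf
i=6: L=bravo R=bravo -> agree -> bravo
Conflict count: 0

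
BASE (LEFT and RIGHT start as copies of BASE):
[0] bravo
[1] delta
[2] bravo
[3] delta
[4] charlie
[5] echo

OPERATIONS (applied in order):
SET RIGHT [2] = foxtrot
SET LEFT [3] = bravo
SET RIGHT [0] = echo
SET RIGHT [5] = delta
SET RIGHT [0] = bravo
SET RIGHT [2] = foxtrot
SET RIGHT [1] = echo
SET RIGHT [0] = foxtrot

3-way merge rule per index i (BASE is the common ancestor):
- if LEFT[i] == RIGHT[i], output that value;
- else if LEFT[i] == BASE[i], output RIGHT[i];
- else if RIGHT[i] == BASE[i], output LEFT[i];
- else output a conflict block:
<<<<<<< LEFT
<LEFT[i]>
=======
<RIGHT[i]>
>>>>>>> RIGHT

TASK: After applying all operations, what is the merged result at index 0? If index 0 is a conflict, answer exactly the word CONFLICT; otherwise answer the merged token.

Answer: foxtrot

Derivation:
Final LEFT:  [bravo, delta, bravo, bravo, charlie, echo]
Final RIGHT: [foxtrot, echo, foxtrot, delta, charlie, delta]
i=0: L=bravo=BASE, R=foxtrot -> take RIGHT -> foxtrot
i=1: L=delta=BASE, R=echo -> take RIGHT -> echo
i=2: L=bravo=BASE, R=foxtrot -> take RIGHT -> foxtrot
i=3: L=bravo, R=delta=BASE -> take LEFT -> bravo
i=4: L=charlie R=charlie -> agree -> charlie
i=5: L=echo=BASE, R=delta -> take RIGHT -> delta
Index 0 -> foxtrot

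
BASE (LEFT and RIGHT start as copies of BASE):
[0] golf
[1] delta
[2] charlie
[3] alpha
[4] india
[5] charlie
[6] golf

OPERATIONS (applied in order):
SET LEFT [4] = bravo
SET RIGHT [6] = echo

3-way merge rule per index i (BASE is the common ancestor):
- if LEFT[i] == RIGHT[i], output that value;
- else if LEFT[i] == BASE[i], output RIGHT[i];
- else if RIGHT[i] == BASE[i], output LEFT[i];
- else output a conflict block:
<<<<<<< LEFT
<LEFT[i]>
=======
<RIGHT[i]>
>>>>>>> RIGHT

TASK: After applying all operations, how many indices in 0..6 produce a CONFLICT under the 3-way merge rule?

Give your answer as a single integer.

Answer: 0

Derivation:
Final LEFT:  [golf, delta, charlie, alpha, bravo, charlie, golf]
Final RIGHT: [golf, delta, charlie, alpha, india, charlie, echo]
i=0: L=golf R=golf -> agree -> golf
i=1: L=delta R=delta -> agree -> delta
i=2: L=charlie R=charlie -> agree -> charlie
i=3: L=alpha R=alpha -> agree -> alpha
i=4: L=bravo, R=india=BASE -> take LEFT -> bravo
i=5: L=charlie R=charlie -> agree -> charlie
i=6: L=golf=BASE, R=echo -> take RIGHT -> echo
Conflict count: 0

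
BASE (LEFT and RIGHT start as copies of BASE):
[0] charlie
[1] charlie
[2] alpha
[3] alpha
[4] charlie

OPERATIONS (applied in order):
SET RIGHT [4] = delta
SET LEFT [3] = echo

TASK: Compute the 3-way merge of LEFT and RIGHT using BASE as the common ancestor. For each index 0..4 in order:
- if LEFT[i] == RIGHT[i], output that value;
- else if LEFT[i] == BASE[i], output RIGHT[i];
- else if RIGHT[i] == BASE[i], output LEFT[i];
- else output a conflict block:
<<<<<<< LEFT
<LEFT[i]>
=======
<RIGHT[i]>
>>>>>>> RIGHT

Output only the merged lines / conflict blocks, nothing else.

Answer: charlie
charlie
alpha
echo
delta

Derivation:
Final LEFT:  [charlie, charlie, alpha, echo, charlie]
Final RIGHT: [charlie, charlie, alpha, alpha, delta]
i=0: L=charlie R=charlie -> agree -> charlie
i=1: L=charlie R=charlie -> agree -> charlie
i=2: L=alpha R=alpha -> agree -> alpha
i=3: L=echo, R=alpha=BASE -> take LEFT -> echo
i=4: L=charlie=BASE, R=delta -> take RIGHT -> delta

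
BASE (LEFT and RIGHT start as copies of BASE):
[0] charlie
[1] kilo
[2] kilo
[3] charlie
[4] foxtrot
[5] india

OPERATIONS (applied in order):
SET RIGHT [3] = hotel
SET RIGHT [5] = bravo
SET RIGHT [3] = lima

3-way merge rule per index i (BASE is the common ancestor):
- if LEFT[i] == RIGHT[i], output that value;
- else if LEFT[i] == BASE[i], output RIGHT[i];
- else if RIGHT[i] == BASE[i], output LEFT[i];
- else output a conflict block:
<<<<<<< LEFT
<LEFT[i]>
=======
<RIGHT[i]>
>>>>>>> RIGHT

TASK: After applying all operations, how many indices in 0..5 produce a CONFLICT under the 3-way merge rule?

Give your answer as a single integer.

Answer: 0

Derivation:
Final LEFT:  [charlie, kilo, kilo, charlie, foxtrot, india]
Final RIGHT: [charlie, kilo, kilo, lima, foxtrot, bravo]
i=0: L=charlie R=charlie -> agree -> charlie
i=1: L=kilo R=kilo -> agree -> kilo
i=2: L=kilo R=kilo -> agree -> kilo
i=3: L=charlie=BASE, R=lima -> take RIGHT -> lima
i=4: L=foxtrot R=foxtrot -> agree -> foxtrot
i=5: L=india=BASE, R=bravo -> take RIGHT -> bravo
Conflict count: 0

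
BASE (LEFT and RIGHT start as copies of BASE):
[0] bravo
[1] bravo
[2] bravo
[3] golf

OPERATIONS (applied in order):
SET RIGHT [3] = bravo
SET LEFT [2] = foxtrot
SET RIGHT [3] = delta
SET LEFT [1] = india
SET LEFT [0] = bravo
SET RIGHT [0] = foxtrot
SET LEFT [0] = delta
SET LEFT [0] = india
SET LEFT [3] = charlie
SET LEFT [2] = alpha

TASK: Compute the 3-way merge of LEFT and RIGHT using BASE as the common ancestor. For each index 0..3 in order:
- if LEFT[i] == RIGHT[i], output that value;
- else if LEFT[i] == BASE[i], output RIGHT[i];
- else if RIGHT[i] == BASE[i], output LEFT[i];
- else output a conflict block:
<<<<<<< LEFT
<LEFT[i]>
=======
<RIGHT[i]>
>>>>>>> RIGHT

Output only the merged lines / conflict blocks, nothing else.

Answer: <<<<<<< LEFT
india
=======
foxtrot
>>>>>>> RIGHT
india
alpha
<<<<<<< LEFT
charlie
=======
delta
>>>>>>> RIGHT

Derivation:
Final LEFT:  [india, india, alpha, charlie]
Final RIGHT: [foxtrot, bravo, bravo, delta]
i=0: BASE=bravo L=india R=foxtrot all differ -> CONFLICT
i=1: L=india, R=bravo=BASE -> take LEFT -> india
i=2: L=alpha, R=bravo=BASE -> take LEFT -> alpha
i=3: BASE=golf L=charlie R=delta all differ -> CONFLICT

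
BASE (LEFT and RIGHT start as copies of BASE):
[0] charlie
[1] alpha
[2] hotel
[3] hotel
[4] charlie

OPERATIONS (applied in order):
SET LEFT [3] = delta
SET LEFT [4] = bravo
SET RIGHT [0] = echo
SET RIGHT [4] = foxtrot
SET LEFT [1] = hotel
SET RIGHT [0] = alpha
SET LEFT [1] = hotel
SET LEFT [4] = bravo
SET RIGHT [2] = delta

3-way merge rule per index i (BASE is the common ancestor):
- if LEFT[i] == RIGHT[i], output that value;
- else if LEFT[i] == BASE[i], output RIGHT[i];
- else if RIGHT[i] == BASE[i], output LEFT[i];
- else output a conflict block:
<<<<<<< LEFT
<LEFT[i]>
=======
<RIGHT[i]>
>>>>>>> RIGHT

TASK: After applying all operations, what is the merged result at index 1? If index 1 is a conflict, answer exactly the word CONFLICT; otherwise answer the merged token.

Final LEFT:  [charlie, hotel, hotel, delta, bravo]
Final RIGHT: [alpha, alpha, delta, hotel, foxtrot]
i=0: L=charlie=BASE, R=alpha -> take RIGHT -> alpha
i=1: L=hotel, R=alpha=BASE -> take LEFT -> hotel
i=2: L=hotel=BASE, R=delta -> take RIGHT -> delta
i=3: L=delta, R=hotel=BASE -> take LEFT -> delta
i=4: BASE=charlie L=bravo R=foxtrot all differ -> CONFLICT
Index 1 -> hotel

Answer: hotel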